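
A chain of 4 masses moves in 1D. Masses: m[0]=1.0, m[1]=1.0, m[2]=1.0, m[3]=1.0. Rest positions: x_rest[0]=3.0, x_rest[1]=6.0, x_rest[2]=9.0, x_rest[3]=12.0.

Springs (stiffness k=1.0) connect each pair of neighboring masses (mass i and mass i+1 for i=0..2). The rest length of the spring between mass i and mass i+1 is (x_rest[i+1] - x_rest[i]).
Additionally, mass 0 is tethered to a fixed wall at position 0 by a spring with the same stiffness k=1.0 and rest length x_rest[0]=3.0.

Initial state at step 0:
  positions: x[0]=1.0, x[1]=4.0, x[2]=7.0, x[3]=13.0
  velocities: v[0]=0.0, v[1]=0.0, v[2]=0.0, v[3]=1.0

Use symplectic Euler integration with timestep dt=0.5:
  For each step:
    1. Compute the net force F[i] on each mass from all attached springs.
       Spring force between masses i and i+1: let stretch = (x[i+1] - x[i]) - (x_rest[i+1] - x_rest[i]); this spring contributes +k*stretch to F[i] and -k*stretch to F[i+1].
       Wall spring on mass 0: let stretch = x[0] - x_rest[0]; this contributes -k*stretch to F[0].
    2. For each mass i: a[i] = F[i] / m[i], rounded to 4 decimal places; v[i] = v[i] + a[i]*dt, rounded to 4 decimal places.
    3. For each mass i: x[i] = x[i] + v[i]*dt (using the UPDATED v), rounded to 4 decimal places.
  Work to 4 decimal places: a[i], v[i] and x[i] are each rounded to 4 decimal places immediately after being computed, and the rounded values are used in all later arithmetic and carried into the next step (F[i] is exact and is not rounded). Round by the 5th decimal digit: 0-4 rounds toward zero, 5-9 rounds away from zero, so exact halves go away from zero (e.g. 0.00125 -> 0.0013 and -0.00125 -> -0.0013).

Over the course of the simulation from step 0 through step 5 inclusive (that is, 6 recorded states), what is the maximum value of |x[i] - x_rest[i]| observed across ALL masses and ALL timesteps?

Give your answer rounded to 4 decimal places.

Answer: 2.0383

Derivation:
Step 0: x=[1.0000 4.0000 7.0000 13.0000] v=[0.0000 0.0000 0.0000 1.0000]
Step 1: x=[1.5000 4.0000 7.7500 12.7500] v=[1.0000 0.0000 1.5000 -0.5000]
Step 2: x=[2.2500 4.3125 8.8125 12.0000] v=[1.5000 0.6250 2.1250 -1.5000]
Step 3: x=[2.9532 5.2344 9.5469 11.2031] v=[1.4063 1.8438 1.4688 -1.5938]
Step 4: x=[3.4884 6.6642 9.6173 10.7422] v=[1.0703 2.8595 0.1407 -0.9219]
Step 5: x=[3.9454 8.0383 9.2306 10.7501] v=[0.9140 2.7482 -0.7734 0.0157]
Max displacement = 2.0383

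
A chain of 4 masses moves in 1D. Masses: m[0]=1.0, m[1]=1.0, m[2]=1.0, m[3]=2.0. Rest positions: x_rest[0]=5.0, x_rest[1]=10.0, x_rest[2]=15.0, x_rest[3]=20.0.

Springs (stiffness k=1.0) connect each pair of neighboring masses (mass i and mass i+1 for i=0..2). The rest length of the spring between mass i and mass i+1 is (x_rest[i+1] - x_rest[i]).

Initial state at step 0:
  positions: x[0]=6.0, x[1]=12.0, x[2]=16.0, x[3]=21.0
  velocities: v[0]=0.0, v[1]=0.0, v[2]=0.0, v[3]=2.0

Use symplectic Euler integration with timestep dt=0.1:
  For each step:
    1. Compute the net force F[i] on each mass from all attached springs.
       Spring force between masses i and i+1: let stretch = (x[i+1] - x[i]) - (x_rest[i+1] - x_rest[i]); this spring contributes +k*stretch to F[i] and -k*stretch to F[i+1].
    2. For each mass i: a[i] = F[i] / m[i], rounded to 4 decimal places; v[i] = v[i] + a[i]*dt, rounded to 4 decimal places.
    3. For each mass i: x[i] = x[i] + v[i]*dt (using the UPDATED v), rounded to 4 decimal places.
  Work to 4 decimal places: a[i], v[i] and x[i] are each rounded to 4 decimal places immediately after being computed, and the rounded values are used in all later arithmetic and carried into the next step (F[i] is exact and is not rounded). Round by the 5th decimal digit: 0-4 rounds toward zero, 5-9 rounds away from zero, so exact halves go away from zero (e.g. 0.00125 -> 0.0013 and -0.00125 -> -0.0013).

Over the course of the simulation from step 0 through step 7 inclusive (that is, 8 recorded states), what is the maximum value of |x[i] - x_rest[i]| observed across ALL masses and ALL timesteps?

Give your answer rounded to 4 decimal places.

Answer: 2.3518

Derivation:
Step 0: x=[6.0000 12.0000 16.0000 21.0000] v=[0.0000 0.0000 0.0000 2.0000]
Step 1: x=[6.0100 11.9800 16.0100 21.2000] v=[0.1000 -0.2000 0.1000 2.0000]
Step 2: x=[6.0297 11.9406 16.0316 21.3991] v=[0.1970 -0.3940 0.2160 1.9905]
Step 3: x=[6.0585 11.8830 16.0660 21.5963] v=[0.2881 -0.5760 0.3437 1.9721]
Step 4: x=[6.0956 11.8090 16.1138 21.7909] v=[0.3706 -0.7402 0.4784 1.9456]
Step 5: x=[6.1398 11.7209 16.1754 21.9821] v=[0.4419 -0.8811 0.6156 1.9117]
Step 6: x=[6.1898 11.6215 16.2505 22.1692] v=[0.5000 -0.9938 0.7508 1.8714]
Step 7: x=[6.2441 11.5141 16.3385 22.3518] v=[0.5432 -1.0741 0.8798 1.8255]
Max displacement = 2.3518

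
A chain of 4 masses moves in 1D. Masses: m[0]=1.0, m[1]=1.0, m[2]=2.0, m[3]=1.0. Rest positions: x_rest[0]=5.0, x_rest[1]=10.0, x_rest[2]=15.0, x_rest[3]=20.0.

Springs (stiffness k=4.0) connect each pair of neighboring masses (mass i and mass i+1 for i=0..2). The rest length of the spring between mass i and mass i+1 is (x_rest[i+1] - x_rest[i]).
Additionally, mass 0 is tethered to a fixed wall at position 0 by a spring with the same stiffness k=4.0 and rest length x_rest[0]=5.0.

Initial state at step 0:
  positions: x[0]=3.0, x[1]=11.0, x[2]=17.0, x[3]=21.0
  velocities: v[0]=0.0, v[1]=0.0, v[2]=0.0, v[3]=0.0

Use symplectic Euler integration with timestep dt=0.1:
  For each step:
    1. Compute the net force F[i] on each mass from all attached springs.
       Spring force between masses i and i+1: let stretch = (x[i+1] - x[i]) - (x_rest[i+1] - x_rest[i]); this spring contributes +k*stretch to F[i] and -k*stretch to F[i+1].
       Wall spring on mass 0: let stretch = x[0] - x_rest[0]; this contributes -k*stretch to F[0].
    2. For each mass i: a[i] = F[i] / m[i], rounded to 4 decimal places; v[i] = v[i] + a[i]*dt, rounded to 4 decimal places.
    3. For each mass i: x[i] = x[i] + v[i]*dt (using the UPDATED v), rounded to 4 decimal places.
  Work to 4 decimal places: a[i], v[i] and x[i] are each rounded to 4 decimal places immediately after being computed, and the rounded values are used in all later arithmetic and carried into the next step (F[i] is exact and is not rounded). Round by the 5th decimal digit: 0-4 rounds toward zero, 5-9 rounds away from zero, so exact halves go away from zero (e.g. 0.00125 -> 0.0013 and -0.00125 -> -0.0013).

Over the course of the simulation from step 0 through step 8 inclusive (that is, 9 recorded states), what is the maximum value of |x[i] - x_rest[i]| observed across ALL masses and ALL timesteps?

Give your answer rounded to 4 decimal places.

Answer: 2.0060

Derivation:
Step 0: x=[3.0000 11.0000 17.0000 21.0000] v=[0.0000 0.0000 0.0000 0.0000]
Step 1: x=[3.2000 10.9200 16.9600 21.0400] v=[2.0000 -0.8000 -0.4000 0.4000]
Step 2: x=[3.5808 10.7728 16.8808 21.1168] v=[3.8080 -1.4720 -0.7920 0.7680]
Step 3: x=[4.1061 10.5822 16.7642 21.2242] v=[5.2525 -1.9056 -1.1664 1.0736]
Step 4: x=[4.7262 10.3799 16.6131 21.3532] v=[6.2005 -2.0232 -1.5108 1.2896]
Step 5: x=[5.3834 10.2008 16.4322 21.4926] v=[6.5715 -1.7914 -1.8094 1.3936]
Step 6: x=[6.0179 10.0782 16.2278 21.6295] v=[6.3451 -1.2258 -2.0436 1.3694]
Step 7: x=[6.5741 10.0392 16.0085 21.7504] v=[5.5621 -0.3901 -2.1932 1.2087]
Step 8: x=[7.0060 10.1004 15.7846 21.8416] v=[4.3185 0.6116 -2.2387 0.9119]
Max displacement = 2.0060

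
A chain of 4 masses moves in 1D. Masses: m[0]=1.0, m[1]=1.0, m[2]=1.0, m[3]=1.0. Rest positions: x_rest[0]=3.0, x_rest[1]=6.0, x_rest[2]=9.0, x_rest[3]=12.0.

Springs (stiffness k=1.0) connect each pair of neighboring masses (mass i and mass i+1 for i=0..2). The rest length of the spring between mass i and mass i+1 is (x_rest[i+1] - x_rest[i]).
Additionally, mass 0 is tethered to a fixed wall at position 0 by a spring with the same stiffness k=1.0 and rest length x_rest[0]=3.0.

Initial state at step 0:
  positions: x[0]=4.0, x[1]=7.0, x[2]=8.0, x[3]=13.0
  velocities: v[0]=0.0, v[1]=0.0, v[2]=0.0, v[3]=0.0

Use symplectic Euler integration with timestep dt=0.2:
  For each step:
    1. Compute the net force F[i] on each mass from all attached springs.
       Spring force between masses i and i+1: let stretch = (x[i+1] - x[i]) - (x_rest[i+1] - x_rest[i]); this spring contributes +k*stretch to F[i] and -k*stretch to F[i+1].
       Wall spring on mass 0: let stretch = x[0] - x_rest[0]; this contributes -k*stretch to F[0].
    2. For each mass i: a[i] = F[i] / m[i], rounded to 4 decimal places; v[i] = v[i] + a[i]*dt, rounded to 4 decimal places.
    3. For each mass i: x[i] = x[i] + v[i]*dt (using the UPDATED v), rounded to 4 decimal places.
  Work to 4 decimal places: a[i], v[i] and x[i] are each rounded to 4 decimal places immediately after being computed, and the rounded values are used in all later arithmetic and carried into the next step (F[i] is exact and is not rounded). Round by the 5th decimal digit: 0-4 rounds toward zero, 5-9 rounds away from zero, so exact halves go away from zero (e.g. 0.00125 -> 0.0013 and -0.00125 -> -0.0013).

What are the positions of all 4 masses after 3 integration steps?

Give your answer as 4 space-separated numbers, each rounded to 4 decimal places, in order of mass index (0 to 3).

Step 0: x=[4.0000 7.0000 8.0000 13.0000] v=[0.0000 0.0000 0.0000 0.0000]
Step 1: x=[3.9600 6.9200 8.1600 12.9200] v=[-0.2000 -0.4000 0.8000 -0.4000]
Step 2: x=[3.8800 6.7712 8.4608 12.7696] v=[-0.4000 -0.7440 1.5040 -0.7520]
Step 3: x=[3.7604 6.5743 8.8664 12.5668] v=[-0.5978 -0.9843 2.0278 -1.0138]

Answer: 3.7604 6.5743 8.8664 12.5668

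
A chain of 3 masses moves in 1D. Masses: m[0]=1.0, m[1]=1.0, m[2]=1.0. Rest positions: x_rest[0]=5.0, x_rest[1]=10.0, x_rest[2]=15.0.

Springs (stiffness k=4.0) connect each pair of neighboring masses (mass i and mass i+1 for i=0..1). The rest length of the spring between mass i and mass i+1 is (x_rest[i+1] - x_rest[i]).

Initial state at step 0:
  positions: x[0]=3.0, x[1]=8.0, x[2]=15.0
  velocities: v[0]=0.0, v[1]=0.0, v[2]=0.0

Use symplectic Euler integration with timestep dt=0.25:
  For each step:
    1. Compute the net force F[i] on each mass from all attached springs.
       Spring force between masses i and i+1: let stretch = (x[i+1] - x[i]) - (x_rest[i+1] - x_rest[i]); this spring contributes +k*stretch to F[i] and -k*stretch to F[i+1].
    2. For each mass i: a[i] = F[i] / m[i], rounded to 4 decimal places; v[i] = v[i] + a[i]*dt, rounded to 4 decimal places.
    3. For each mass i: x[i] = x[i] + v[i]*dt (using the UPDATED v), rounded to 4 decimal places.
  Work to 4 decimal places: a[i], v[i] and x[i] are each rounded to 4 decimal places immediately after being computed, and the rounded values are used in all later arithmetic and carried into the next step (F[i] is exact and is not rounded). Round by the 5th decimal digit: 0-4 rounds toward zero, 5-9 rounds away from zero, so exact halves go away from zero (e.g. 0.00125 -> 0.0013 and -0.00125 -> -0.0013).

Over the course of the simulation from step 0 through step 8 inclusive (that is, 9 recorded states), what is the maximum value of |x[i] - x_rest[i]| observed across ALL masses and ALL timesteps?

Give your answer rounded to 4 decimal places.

Step 0: x=[3.0000 8.0000 15.0000] v=[0.0000 0.0000 0.0000]
Step 1: x=[3.0000 8.5000 14.5000] v=[0.0000 2.0000 -2.0000]
Step 2: x=[3.1250 9.1250 13.7500] v=[0.5000 2.5000 -3.0000]
Step 3: x=[3.5000 9.4063 13.0938] v=[1.5000 1.1250 -2.6250]
Step 4: x=[4.1016 9.1329 12.7657] v=[2.4063 -1.0938 -1.3125]
Step 5: x=[4.7110 8.5098 12.7794] v=[2.4376 -2.4923 0.0547]
Step 6: x=[5.0201 8.0044 12.9757] v=[1.2364 -2.0215 0.7851]
Step 7: x=[4.8253 7.9958 13.1792] v=[-0.7793 -0.0345 0.8138]
Step 8: x=[4.1731 8.4904 13.3368] v=[-2.6088 1.9784 0.6304]
Max displacement = 2.2343

Answer: 2.2343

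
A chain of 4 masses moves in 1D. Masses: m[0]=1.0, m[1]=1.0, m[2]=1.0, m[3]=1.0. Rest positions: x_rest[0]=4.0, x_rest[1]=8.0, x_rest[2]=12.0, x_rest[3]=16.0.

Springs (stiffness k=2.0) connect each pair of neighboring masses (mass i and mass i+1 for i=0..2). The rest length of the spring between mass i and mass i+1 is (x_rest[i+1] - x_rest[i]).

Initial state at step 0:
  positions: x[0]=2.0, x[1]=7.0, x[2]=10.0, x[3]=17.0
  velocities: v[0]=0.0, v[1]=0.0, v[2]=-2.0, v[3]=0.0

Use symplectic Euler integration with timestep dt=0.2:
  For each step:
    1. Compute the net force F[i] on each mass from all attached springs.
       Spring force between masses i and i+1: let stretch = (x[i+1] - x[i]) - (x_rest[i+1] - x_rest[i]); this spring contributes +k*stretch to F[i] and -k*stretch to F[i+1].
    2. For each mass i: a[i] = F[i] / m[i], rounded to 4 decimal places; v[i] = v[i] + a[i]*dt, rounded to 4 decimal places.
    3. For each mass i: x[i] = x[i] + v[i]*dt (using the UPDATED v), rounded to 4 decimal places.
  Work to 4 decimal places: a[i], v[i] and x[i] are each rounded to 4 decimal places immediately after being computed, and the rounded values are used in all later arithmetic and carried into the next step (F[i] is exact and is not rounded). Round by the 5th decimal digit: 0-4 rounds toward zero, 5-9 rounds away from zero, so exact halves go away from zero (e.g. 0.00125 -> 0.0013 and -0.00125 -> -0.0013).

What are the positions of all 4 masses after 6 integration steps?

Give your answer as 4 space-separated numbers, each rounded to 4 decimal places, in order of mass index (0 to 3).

Answer: 2.6635 5.7710 11.5742 13.5913

Derivation:
Step 0: x=[2.0000 7.0000 10.0000 17.0000] v=[0.0000 0.0000 -2.0000 0.0000]
Step 1: x=[2.0800 6.8400 9.9200 16.7600] v=[0.4000 -0.8000 -0.4000 -1.2000]
Step 2: x=[2.2208 6.5456 10.1408 16.2928] v=[0.7040 -1.4720 1.1040 -2.3360]
Step 3: x=[2.3876 6.1928 10.5661 15.6534] v=[0.8339 -1.7638 2.1267 -3.1968]
Step 4: x=[2.5388 5.8855 11.0486 14.9271] v=[0.7560 -1.5366 2.4123 -3.6317]
Step 5: x=[2.6377 5.7235 11.4283 14.2105] v=[0.4947 -0.8100 1.8985 -3.5831]
Step 6: x=[2.6635 5.7710 11.5742 13.5913] v=[0.1290 0.2376 0.7295 -3.0960]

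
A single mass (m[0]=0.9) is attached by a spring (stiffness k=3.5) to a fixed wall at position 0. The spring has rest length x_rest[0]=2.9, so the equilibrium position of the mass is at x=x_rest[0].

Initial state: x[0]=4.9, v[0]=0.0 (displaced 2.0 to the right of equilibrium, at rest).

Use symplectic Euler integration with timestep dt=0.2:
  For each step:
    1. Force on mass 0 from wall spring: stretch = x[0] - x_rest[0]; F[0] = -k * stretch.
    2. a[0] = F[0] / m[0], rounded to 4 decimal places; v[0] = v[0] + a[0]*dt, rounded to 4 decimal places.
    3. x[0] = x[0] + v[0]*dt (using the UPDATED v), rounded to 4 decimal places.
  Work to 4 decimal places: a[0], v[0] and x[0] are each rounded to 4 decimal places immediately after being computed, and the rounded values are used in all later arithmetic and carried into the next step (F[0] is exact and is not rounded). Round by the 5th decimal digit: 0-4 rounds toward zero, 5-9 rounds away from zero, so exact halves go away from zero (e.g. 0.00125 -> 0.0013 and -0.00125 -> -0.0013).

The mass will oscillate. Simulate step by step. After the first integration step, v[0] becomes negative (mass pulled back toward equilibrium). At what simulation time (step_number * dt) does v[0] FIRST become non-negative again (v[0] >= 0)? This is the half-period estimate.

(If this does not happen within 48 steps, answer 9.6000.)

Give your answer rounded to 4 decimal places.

Answer: 1.6000

Derivation:
Step 0: x=[4.9000] v=[0.0000]
Step 1: x=[4.5889] v=[-1.5556]
Step 2: x=[4.0151] v=[-2.8692]
Step 3: x=[3.2678] v=[-3.7365]
Step 4: x=[2.4633] v=[-4.0226]
Step 5: x=[1.7267] v=[-3.6829]
Step 6: x=[1.1726] v=[-2.7703]
Step 7: x=[0.8872] v=[-1.4268]
Step 8: x=[0.9149] v=[0.1387]
First v>=0 after going negative at step 8, time=1.6000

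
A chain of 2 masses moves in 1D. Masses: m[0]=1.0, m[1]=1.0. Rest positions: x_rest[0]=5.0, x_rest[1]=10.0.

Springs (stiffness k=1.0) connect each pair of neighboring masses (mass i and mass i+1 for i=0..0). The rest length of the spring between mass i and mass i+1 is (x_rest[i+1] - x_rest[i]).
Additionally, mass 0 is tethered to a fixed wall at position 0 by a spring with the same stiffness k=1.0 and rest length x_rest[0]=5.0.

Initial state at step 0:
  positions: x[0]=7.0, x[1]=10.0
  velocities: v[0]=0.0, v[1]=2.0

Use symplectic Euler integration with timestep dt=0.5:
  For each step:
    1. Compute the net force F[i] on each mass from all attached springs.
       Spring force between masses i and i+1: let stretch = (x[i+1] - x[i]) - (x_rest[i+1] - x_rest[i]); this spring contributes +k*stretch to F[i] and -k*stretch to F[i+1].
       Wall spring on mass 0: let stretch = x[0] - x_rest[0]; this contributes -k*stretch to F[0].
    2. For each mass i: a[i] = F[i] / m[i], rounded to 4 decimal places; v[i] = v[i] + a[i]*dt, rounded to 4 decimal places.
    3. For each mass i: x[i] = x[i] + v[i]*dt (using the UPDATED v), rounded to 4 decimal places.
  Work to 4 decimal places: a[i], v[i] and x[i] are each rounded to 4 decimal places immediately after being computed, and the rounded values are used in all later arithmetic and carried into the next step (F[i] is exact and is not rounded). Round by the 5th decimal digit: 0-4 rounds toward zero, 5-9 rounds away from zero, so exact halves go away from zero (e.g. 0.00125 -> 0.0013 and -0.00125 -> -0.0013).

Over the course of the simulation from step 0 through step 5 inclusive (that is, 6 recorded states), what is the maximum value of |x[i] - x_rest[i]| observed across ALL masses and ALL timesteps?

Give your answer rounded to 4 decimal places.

Step 0: x=[7.0000 10.0000] v=[0.0000 2.0000]
Step 1: x=[6.0000 11.5000] v=[-2.0000 3.0000]
Step 2: x=[4.8750 12.8750] v=[-2.2500 2.7500]
Step 3: x=[4.5313 13.5000] v=[-0.6875 1.2500]
Step 4: x=[5.2969 13.1328] v=[1.5312 -0.7344]
Step 5: x=[6.6973 12.0566] v=[2.8007 -2.1524]
Max displacement = 3.5000

Answer: 3.5000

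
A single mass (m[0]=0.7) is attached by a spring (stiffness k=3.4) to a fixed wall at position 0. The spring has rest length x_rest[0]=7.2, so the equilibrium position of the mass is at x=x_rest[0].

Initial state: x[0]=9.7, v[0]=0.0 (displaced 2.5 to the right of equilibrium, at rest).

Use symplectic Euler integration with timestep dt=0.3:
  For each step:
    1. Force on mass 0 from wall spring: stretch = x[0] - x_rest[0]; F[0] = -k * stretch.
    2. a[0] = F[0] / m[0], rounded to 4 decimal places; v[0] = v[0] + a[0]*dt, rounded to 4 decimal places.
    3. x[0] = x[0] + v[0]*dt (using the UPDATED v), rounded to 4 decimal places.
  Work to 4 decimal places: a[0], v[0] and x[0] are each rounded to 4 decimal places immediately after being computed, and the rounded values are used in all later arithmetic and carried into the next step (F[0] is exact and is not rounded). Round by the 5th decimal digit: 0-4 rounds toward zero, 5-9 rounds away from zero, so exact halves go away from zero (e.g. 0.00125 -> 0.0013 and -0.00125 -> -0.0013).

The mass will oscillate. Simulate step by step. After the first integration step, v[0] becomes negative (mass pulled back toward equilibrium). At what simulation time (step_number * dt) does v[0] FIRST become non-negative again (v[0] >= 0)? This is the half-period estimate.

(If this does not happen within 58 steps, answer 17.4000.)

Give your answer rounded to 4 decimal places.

Step 0: x=[9.7000] v=[0.0000]
Step 1: x=[8.6071] v=[-3.6429]
Step 2: x=[6.8991] v=[-5.6933]
Step 3: x=[5.3226] v=[-5.2549]
Step 4: x=[4.5668] v=[-2.5193]
Step 5: x=[4.9621] v=[1.3176]
First v>=0 after going negative at step 5, time=1.5000

Answer: 1.5000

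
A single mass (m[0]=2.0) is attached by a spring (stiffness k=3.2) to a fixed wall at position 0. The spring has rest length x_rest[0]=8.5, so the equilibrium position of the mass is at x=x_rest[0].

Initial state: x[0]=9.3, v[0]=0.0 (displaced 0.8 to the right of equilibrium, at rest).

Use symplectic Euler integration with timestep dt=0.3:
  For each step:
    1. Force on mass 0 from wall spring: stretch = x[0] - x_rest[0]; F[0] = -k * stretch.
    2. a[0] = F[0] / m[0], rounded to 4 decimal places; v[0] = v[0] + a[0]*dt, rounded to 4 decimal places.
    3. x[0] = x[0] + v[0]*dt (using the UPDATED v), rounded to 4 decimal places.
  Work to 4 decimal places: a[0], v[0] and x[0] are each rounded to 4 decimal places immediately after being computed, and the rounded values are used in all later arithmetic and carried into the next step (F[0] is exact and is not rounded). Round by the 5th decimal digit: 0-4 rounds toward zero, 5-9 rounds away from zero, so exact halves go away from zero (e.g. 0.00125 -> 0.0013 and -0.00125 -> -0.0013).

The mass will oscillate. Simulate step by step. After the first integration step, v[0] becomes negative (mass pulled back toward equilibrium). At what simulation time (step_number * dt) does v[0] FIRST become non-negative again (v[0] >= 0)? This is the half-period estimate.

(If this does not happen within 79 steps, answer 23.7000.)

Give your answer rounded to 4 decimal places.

Step 0: x=[9.3000] v=[0.0000]
Step 1: x=[9.1848] v=[-0.3840]
Step 2: x=[8.9710] v=[-0.7127]
Step 3: x=[8.6894] v=[-0.9388]
Step 4: x=[8.3805] v=[-1.0297]
Step 5: x=[8.0888] v=[-0.9723]
Step 6: x=[7.8563] v=[-0.7749]
Step 7: x=[7.7165] v=[-0.4659]
Step 8: x=[7.6896] v=[-0.0898]
Step 9: x=[7.7794] v=[0.2992]
First v>=0 after going negative at step 9, time=2.7000

Answer: 2.7000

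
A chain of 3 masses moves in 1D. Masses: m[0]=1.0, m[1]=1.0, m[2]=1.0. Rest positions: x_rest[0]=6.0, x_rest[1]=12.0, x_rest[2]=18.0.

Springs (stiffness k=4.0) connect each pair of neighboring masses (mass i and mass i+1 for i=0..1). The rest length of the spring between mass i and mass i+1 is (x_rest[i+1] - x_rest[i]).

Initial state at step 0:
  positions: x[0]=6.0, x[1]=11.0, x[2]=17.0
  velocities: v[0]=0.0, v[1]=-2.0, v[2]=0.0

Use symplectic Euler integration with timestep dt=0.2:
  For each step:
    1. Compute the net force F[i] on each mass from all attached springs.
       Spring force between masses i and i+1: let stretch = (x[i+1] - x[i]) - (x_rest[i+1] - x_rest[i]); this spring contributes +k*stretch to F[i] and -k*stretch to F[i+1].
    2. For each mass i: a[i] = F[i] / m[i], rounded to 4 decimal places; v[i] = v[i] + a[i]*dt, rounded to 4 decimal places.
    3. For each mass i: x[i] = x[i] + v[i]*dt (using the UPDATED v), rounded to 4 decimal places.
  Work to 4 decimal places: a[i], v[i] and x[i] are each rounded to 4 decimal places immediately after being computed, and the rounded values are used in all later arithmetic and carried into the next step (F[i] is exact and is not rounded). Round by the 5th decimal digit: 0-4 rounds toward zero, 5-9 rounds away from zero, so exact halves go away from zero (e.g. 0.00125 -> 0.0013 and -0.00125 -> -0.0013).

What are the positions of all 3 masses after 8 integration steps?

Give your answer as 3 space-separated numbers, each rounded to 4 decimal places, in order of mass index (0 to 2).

Answer: 3.8280 10.1637 16.8084

Derivation:
Step 0: x=[6.0000 11.0000 17.0000] v=[0.0000 -2.0000 0.0000]
Step 1: x=[5.8400 10.7600 17.0000] v=[-0.8000 -1.2000 0.0000]
Step 2: x=[5.5072 10.7312 16.9616] v=[-1.6640 -0.1440 -0.1920]
Step 3: x=[5.0502 10.8634 16.8863] v=[-2.2848 0.6611 -0.3763]
Step 4: x=[4.5634 11.0292 16.8074] v=[-2.4342 0.8289 -0.3946]
Step 5: x=[4.1511 11.0850 16.7640] v=[-2.0616 0.2788 -0.2172]
Step 6: x=[3.8882 10.9400 16.7719] v=[-1.3145 -0.7251 0.0396]
Step 7: x=[3.7936 10.5998 16.8067] v=[-0.4731 -1.7010 0.1741]
Step 8: x=[3.8280 10.1637 16.8084] v=[0.1719 -2.1804 0.0086]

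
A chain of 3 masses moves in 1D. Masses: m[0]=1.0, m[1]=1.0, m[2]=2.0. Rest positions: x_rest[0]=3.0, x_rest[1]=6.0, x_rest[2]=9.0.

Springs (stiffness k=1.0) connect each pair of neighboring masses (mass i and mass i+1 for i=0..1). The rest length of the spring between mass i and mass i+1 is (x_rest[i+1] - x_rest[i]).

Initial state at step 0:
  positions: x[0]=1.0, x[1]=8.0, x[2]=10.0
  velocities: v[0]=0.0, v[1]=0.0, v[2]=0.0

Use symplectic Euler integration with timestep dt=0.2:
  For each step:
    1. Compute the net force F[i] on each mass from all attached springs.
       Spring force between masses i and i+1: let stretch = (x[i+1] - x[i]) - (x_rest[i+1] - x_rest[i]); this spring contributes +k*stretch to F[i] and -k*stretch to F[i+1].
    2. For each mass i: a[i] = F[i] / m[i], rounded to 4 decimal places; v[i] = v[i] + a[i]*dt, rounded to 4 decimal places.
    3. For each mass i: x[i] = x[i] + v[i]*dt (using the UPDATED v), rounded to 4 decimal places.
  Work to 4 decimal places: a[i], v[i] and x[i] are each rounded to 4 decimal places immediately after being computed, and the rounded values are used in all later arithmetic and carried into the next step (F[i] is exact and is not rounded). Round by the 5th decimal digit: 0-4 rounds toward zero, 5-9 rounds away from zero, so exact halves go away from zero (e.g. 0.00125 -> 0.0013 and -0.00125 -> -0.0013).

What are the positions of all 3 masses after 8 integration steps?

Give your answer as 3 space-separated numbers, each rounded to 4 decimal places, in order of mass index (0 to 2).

Answer: 4.3545 4.6022 10.0219

Derivation:
Step 0: x=[1.0000 8.0000 10.0000] v=[0.0000 0.0000 0.0000]
Step 1: x=[1.1600 7.8000 10.0200] v=[0.8000 -1.0000 0.1000]
Step 2: x=[1.4656 7.4232 10.0556] v=[1.5280 -1.8840 0.1780]
Step 3: x=[1.8895 6.9134 10.0986] v=[2.1195 -2.5490 0.2148]
Step 4: x=[2.3944 6.3301 10.1379] v=[2.5243 -2.9167 0.1963]
Step 5: x=[2.9367 5.7416 10.1610] v=[2.7114 -2.9423 0.1155]
Step 6: x=[3.4712 5.2177 10.1557] v=[2.6724 -2.6194 -0.0264]
Step 7: x=[3.9555 4.8215 10.1117] v=[2.4217 -1.9811 -0.2202]
Step 8: x=[4.3545 4.6022 10.0219] v=[1.9949 -1.0963 -0.4492]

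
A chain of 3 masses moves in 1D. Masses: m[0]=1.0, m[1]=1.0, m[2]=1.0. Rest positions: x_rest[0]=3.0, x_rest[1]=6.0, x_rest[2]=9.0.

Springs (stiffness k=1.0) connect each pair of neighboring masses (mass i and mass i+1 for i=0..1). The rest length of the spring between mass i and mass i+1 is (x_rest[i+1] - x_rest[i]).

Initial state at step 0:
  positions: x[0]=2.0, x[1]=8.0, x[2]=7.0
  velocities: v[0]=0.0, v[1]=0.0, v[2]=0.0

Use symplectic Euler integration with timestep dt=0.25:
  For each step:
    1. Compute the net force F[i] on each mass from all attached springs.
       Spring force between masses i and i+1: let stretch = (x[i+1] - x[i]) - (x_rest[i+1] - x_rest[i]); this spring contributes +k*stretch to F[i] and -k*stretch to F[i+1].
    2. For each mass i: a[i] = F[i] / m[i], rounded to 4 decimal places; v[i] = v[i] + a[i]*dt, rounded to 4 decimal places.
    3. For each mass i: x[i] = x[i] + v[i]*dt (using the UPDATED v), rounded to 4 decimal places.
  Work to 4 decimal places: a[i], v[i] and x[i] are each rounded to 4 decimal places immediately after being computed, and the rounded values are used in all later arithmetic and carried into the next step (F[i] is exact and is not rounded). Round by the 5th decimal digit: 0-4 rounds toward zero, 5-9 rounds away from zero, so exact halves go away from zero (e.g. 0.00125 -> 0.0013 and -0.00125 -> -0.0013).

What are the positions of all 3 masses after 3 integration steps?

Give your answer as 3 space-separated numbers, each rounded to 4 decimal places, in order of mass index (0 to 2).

Step 0: x=[2.0000 8.0000 7.0000] v=[0.0000 0.0000 0.0000]
Step 1: x=[2.1875 7.5625 7.2500] v=[0.7500 -1.7500 1.0000]
Step 2: x=[2.5235 6.7695 7.7070] v=[1.3438 -3.1719 1.8281]
Step 3: x=[2.9373 5.7698 8.2929] v=[1.6553 -3.9990 2.3437]

Answer: 2.9373 5.7698 8.2929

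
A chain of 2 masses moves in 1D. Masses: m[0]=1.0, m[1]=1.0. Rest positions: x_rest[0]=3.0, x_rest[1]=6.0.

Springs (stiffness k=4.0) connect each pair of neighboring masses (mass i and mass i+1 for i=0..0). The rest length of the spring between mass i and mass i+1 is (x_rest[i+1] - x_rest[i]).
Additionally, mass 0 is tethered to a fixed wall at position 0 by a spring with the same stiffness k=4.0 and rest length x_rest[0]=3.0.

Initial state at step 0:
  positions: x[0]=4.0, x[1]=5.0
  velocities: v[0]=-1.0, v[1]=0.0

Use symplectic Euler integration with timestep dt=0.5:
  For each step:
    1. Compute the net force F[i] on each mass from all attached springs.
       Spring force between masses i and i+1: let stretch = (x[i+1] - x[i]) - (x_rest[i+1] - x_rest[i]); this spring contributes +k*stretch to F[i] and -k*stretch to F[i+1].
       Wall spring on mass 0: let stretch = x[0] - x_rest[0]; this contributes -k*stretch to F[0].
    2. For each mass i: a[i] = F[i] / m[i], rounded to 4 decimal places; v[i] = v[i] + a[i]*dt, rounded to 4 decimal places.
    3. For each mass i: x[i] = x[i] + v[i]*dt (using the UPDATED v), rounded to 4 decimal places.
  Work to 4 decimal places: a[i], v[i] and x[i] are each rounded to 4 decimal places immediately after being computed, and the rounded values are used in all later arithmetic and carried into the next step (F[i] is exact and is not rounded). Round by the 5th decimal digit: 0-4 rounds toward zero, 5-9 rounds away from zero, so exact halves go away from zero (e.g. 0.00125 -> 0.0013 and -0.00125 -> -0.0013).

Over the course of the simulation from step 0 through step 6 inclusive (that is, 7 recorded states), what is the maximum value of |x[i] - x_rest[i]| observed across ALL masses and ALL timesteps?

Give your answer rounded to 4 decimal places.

Step 0: x=[4.0000 5.0000] v=[-1.0000 0.0000]
Step 1: x=[0.5000 7.0000] v=[-7.0000 4.0000]
Step 2: x=[3.0000 5.5000] v=[5.0000 -3.0000]
Step 3: x=[5.0000 4.5000] v=[4.0000 -2.0000]
Step 4: x=[1.5000 7.0000] v=[-7.0000 5.0000]
Step 5: x=[2.0000 7.0000] v=[1.0000 0.0000]
Step 6: x=[5.5000 5.0000] v=[7.0000 -4.0000]
Max displacement = 2.5000

Answer: 2.5000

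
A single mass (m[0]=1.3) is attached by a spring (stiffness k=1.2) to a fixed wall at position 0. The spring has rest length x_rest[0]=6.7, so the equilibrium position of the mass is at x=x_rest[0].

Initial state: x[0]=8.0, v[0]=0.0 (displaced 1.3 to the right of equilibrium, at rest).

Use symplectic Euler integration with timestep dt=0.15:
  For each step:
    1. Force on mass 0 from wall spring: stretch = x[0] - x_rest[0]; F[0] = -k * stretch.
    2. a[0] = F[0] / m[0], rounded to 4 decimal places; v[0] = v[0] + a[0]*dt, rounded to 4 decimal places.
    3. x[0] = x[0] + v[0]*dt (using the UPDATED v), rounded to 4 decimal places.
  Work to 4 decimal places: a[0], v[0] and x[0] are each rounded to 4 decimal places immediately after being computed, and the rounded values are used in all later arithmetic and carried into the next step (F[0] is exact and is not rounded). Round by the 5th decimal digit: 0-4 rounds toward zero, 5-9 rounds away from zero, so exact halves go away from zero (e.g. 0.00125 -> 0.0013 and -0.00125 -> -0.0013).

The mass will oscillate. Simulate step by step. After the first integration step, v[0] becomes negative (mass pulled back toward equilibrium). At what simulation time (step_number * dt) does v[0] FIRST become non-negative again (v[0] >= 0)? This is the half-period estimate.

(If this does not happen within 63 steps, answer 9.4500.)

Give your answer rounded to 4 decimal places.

Answer: 3.3000

Derivation:
Step 0: x=[8.0000] v=[0.0000]
Step 1: x=[7.9730] v=[-0.1800]
Step 2: x=[7.9196] v=[-0.3563]
Step 3: x=[7.8408] v=[-0.5252]
Step 4: x=[7.7383] v=[-0.6832]
Step 5: x=[7.6143] v=[-0.8270]
Step 6: x=[7.4713] v=[-0.9536]
Step 7: x=[7.3122] v=[-1.0604]
Step 8: x=[7.1404] v=[-1.1452]
Step 9: x=[6.9595] v=[-1.2062]
Step 10: x=[6.7732] v=[-1.2421]
Step 11: x=[6.5854] v=[-1.2522]
Step 12: x=[6.4000] v=[-1.2363]
Step 13: x=[6.2208] v=[-1.1948]
Step 14: x=[6.0515] v=[-1.1285]
Step 15: x=[5.8957] v=[-1.0387]
Step 16: x=[5.7566] v=[-0.9273]
Step 17: x=[5.6371] v=[-0.7967]
Step 18: x=[5.5397] v=[-0.6495]
Step 19: x=[5.4664] v=[-0.4889]
Step 20: x=[5.4187] v=[-0.3181]
Step 21: x=[5.3976] v=[-0.1407]
Step 22: x=[5.4035] v=[0.0396]
First v>=0 after going negative at step 22, time=3.3000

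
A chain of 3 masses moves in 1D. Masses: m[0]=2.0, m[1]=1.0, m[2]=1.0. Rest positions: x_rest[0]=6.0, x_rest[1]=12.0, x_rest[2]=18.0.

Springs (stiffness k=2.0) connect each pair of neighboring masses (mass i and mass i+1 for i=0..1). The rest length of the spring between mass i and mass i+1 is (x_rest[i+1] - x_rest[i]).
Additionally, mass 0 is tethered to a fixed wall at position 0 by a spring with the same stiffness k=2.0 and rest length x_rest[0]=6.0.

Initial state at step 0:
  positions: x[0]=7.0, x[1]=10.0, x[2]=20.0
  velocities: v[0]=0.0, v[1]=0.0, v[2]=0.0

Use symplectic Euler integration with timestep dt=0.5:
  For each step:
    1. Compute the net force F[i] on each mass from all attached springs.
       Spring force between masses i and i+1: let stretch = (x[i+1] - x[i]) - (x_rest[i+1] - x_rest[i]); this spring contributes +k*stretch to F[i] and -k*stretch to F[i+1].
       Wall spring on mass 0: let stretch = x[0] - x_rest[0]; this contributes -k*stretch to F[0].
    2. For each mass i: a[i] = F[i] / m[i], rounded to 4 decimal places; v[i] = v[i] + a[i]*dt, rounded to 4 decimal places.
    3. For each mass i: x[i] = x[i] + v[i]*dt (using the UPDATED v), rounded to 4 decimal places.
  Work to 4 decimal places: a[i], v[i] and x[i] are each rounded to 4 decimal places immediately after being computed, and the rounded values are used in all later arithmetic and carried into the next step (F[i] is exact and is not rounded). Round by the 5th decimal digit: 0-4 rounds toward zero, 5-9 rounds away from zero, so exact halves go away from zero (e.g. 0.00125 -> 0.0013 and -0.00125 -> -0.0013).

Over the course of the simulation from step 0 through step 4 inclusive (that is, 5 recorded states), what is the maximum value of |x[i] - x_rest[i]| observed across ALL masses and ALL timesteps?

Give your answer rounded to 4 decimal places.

Answer: 3.5000

Derivation:
Step 0: x=[7.0000 10.0000 20.0000] v=[0.0000 0.0000 0.0000]
Step 1: x=[6.0000 13.5000 18.0000] v=[-2.0000 7.0000 -4.0000]
Step 2: x=[5.3750 15.5000 16.7500] v=[-1.2500 4.0000 -2.5000]
Step 3: x=[5.9375 13.0625 17.8750] v=[1.1250 -4.8750 2.2500]
Step 4: x=[6.7969 9.4688 19.5938] v=[1.7188 -7.1875 3.4375]
Max displacement = 3.5000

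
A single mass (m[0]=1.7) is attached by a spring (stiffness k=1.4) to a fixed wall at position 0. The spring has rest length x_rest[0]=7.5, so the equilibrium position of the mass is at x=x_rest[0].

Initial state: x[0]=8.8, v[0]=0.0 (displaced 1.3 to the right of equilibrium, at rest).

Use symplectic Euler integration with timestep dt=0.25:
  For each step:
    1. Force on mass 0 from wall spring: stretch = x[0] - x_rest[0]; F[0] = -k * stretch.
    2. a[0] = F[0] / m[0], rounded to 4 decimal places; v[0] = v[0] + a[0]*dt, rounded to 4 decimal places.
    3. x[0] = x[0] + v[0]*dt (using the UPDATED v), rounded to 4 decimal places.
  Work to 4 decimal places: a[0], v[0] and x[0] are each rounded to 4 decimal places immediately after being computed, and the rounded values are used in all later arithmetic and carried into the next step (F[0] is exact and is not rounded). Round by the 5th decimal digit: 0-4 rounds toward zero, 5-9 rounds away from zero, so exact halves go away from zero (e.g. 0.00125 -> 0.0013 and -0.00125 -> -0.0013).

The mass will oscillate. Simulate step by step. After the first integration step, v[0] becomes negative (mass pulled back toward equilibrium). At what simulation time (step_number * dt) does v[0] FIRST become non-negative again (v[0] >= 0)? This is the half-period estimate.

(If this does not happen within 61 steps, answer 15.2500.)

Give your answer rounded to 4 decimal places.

Step 0: x=[8.8000] v=[0.0000]
Step 1: x=[8.7331] v=[-0.2677]
Step 2: x=[8.6027] v=[-0.5216]
Step 3: x=[8.4156] v=[-0.7486]
Step 4: x=[8.1813] v=[-0.9371]
Step 5: x=[7.9120] v=[-1.0774]
Step 6: x=[7.6215] v=[-1.1622]
Step 7: x=[7.3247] v=[-1.1872]
Step 8: x=[7.0369] v=[-1.1511]
Step 9: x=[6.7730] v=[-1.0558]
Step 10: x=[6.5465] v=[-0.9061]
Step 11: x=[6.3691] v=[-0.7098]
Step 12: x=[6.2499] v=[-0.4770]
Step 13: x=[6.1950] v=[-0.2196]
Step 14: x=[6.2073] v=[0.0491]
First v>=0 after going negative at step 14, time=3.5000

Answer: 3.5000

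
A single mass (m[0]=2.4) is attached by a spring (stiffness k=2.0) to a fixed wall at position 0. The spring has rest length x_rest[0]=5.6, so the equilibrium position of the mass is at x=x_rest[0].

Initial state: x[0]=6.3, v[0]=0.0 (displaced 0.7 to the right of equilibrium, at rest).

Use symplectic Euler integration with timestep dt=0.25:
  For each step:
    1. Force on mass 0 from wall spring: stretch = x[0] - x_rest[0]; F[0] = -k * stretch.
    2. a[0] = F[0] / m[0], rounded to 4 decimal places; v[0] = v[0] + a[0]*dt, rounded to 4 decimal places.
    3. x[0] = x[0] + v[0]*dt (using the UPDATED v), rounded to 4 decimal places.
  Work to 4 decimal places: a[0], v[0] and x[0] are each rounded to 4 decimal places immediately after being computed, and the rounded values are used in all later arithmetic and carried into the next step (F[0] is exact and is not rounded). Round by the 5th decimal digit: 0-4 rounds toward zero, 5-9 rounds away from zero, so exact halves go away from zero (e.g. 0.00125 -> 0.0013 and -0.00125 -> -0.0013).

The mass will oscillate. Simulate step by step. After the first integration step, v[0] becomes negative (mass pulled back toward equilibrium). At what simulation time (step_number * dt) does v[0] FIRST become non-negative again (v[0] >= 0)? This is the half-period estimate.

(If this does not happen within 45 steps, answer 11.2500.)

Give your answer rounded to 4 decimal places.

Answer: 3.5000

Derivation:
Step 0: x=[6.3000] v=[0.0000]
Step 1: x=[6.2636] v=[-0.1458]
Step 2: x=[6.1926] v=[-0.2841]
Step 3: x=[6.0907] v=[-0.4076]
Step 4: x=[5.9633] v=[-0.5098]
Step 5: x=[5.8169] v=[-0.5855]
Step 6: x=[5.6592] v=[-0.6307]
Step 7: x=[5.4985] v=[-0.6430]
Step 8: x=[5.3430] v=[-0.6219]
Step 9: x=[5.2009] v=[-0.5684]
Step 10: x=[5.0796] v=[-0.4853]
Step 11: x=[4.9854] v=[-0.3769]
Step 12: x=[4.9232] v=[-0.2489]
Step 13: x=[4.8962] v=[-0.1079]
Step 14: x=[4.9059] v=[0.0387]
First v>=0 after going negative at step 14, time=3.5000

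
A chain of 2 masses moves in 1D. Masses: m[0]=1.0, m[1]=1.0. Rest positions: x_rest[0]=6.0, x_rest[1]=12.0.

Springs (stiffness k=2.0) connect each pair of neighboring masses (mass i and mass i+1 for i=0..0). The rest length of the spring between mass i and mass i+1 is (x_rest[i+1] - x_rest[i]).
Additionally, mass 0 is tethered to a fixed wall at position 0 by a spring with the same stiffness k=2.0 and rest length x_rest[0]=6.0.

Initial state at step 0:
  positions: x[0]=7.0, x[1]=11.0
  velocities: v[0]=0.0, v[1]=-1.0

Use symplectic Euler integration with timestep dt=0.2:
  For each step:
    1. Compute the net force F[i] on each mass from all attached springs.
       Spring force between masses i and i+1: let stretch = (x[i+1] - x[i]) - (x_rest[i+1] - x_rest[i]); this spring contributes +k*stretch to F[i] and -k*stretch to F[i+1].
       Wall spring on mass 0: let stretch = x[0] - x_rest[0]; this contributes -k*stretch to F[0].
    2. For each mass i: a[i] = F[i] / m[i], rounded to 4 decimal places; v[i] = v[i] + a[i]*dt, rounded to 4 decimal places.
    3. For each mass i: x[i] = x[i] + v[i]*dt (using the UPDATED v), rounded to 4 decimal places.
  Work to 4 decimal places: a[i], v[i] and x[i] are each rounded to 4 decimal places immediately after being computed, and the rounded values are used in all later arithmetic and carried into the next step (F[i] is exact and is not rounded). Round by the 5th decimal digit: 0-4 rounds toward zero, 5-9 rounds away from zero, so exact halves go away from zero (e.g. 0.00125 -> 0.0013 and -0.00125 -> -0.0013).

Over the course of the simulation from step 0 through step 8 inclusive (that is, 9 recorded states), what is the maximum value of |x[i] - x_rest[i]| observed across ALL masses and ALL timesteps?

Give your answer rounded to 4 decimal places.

Answer: 1.6863

Derivation:
Step 0: x=[7.0000 11.0000] v=[0.0000 -1.0000]
Step 1: x=[6.7600 10.9600] v=[-1.2000 -0.2000]
Step 2: x=[6.3152 11.0640] v=[-2.2240 0.5200]
Step 3: x=[5.7451 11.2681] v=[-2.8506 1.0205]
Step 4: x=[5.1572 11.5104] v=[-2.9394 1.2113]
Step 5: x=[4.6650 11.7244] v=[-2.4610 1.0700]
Step 6: x=[4.3644 11.8536] v=[-1.5032 0.6462]
Step 7: x=[4.3137 11.8637] v=[-0.2533 0.0505]
Step 8: x=[4.5219 11.7498] v=[1.0412 -0.5695]
Max displacement = 1.6863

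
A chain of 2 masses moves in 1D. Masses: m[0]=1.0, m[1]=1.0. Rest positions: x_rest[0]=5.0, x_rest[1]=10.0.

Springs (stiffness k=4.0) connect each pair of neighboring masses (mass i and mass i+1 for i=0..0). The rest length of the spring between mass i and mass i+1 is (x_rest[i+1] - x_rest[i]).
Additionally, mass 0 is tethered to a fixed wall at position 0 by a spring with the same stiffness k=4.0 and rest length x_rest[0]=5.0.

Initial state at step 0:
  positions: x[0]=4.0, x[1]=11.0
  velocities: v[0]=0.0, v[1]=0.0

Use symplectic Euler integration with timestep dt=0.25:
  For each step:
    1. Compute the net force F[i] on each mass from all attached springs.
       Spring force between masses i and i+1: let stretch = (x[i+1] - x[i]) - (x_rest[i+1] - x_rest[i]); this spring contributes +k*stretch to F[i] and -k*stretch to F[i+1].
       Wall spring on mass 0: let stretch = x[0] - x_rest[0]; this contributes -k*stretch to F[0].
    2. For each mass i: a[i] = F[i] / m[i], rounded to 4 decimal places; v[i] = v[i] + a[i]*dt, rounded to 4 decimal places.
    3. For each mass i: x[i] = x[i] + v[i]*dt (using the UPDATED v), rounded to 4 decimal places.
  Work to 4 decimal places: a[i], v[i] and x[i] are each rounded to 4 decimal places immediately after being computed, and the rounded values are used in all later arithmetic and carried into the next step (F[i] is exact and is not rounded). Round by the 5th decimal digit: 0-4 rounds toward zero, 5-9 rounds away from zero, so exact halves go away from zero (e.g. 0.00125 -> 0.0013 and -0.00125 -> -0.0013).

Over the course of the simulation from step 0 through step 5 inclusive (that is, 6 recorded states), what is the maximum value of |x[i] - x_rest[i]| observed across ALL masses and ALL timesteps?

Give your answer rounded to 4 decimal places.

Step 0: x=[4.0000 11.0000] v=[0.0000 0.0000]
Step 1: x=[4.7500 10.5000] v=[3.0000 -2.0000]
Step 2: x=[5.7500 9.8125] v=[4.0000 -2.7500]
Step 3: x=[6.3281 9.3594] v=[2.3125 -1.8125]
Step 4: x=[6.0820 9.3985] v=[-0.9843 0.1562]
Step 5: x=[5.1446 9.8584] v=[-3.7498 1.8397]
Max displacement = 1.3281

Answer: 1.3281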